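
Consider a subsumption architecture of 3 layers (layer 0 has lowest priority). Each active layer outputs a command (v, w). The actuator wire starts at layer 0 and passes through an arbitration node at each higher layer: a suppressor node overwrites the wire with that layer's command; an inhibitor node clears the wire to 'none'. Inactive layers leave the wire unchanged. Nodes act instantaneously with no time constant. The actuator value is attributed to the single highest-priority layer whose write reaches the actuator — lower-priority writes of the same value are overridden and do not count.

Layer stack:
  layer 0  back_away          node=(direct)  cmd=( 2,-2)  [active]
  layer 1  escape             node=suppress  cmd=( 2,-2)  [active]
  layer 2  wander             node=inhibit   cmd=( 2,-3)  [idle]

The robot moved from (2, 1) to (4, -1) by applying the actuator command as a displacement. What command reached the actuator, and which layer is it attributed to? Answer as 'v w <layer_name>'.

2 -2 escape

displacement = (4, -1) − (2, 1) = (2, -2)
L0 back_away: active, feeds wire = (2, -2)
L1 escape: active, suppressor → wire = (2, -2)
L2 wander: idle → wire stays (2, -2)
actuator = (2, -2) — from layer 1 (escape)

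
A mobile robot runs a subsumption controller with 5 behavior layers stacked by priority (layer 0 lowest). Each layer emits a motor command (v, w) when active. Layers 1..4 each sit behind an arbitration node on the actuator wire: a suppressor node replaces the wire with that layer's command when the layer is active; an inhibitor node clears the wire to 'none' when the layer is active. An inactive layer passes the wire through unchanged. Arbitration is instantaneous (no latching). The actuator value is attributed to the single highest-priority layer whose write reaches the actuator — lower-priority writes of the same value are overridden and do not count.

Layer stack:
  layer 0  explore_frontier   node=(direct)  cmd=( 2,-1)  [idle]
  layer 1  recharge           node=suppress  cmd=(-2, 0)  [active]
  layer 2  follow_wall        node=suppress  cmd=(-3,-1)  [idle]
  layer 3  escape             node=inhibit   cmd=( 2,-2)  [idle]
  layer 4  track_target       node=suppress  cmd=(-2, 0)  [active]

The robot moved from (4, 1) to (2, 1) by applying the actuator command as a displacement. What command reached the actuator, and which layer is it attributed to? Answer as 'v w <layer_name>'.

-2 0 track_target

displacement = (2, 1) − (4, 1) = (-2, 0)
L0 explore_frontier: idle → wire = none
L1 recharge: active, suppressor → wire = (-2, 0)
L2 follow_wall: idle → wire stays (-2, 0)
L3 escape: idle → wire stays (-2, 0)
L4 track_target: active, suppressor → wire = (-2, 0)
actuator = (-2, 0) — from layer 4 (track_target)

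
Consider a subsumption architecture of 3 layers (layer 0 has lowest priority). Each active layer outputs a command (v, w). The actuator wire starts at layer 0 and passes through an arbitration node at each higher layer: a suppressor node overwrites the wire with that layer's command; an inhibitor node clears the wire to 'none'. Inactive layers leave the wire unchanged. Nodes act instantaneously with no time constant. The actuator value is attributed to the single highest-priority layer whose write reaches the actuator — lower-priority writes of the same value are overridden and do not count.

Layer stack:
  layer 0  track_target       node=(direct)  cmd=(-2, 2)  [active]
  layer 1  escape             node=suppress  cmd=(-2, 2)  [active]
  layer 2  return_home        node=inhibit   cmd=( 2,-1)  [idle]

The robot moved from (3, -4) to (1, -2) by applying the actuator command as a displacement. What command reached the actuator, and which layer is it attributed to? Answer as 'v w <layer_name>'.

displacement = (1, -2) − (3, -4) = (-2, 2)
[0] track_target on; wire := (-2, 2)
[1] escape on (suppress); wire := (-2, 2)
[2] return_home off; pass (-2, 2)
output (-2, 2) — from layer 1 (escape)

-2 2 escape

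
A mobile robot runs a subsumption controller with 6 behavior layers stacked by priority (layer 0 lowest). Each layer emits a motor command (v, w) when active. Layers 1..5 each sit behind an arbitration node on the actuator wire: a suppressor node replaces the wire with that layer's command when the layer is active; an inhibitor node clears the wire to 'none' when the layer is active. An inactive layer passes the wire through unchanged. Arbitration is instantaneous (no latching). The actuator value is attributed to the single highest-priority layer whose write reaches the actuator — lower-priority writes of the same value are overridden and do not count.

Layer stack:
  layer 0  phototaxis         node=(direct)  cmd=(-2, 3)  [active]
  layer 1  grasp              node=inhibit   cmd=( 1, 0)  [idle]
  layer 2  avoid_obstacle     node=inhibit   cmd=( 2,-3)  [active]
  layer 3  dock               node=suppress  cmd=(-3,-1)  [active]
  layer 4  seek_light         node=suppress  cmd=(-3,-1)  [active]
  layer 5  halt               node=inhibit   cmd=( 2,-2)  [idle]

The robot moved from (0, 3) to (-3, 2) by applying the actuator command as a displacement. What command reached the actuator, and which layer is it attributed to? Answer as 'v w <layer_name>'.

-3 -1 seek_light

displacement = (-3, 2) − (0, 3) = (-3, -1)
L0 phototaxis: active, feeds wire = (-2, 3)
L1 grasp: idle → wire stays (-2, 3)
L2 avoid_obstacle: active, inhibitor → wire = none
L3 dock: active, suppressor → wire = (-3, -1)
L4 seek_light: active, suppressor → wire = (-3, -1)
L5 halt: idle → wire stays (-3, -1)
actuator = (-3, -1) — from layer 4 (seek_light)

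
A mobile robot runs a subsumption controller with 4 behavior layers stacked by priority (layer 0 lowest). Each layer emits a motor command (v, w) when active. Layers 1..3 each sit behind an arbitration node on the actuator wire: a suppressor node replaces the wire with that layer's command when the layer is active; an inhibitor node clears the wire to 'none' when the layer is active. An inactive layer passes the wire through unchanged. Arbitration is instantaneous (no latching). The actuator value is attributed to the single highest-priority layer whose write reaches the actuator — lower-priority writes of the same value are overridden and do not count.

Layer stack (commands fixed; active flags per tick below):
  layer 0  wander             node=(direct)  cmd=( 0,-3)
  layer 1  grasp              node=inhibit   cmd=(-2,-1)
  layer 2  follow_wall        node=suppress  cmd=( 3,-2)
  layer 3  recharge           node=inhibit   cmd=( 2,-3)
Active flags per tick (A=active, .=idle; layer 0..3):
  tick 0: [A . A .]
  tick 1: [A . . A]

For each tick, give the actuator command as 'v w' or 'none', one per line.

tick 0:
  L0 wander: active, feeds wire = (0, -3)
  L1 grasp: idle → wire stays (0, -3)
  L2 follow_wall: active, suppressor → wire = (3, -2)
  L3 recharge: idle → wire stays (3, -2)
  actuator = (3, -2)
tick 1:
  L0 wander: active, feeds wire = (0, -3)
  L1 grasp: idle → wire stays (0, -3)
  L2 follow_wall: idle → wire stays (0, -3)
  L3 recharge: active, inhibitor → wire = none
  actuator = none

3 -2
none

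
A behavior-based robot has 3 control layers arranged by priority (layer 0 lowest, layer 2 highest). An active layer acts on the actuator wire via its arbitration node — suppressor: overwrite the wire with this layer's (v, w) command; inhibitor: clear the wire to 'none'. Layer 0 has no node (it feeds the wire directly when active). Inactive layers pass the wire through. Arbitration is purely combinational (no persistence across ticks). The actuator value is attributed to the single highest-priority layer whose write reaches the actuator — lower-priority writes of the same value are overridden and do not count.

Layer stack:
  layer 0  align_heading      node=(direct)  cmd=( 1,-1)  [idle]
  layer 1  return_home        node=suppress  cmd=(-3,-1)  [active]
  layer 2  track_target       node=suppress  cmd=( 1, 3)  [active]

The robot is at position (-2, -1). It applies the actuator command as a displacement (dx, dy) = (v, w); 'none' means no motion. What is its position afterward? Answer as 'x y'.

-1 2

[0] align_heading off; wire := none
[1] return_home on (suppress); wire := (-3, -1)
[2] track_target on (suppress); wire := (1, 3)
output (1, 3)
position: (-2, -1) + (1, 3) = (-1, 2)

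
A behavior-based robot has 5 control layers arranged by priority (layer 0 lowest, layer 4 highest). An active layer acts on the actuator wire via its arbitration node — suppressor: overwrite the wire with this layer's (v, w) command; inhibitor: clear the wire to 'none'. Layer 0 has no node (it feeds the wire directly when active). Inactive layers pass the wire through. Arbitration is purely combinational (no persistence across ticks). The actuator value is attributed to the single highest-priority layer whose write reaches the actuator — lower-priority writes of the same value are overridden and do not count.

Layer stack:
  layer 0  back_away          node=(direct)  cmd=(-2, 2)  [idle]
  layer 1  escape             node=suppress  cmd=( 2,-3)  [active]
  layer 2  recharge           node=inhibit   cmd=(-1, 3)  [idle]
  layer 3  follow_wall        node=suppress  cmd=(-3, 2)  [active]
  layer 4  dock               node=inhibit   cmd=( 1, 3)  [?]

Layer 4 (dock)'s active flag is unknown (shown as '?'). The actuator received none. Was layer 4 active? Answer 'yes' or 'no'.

If layer 4 is active=yes:
  actuator would be none
If layer 4 is active=no:
  actuator would be (-3, 2)
Observed none, so layer 4 was active.

yes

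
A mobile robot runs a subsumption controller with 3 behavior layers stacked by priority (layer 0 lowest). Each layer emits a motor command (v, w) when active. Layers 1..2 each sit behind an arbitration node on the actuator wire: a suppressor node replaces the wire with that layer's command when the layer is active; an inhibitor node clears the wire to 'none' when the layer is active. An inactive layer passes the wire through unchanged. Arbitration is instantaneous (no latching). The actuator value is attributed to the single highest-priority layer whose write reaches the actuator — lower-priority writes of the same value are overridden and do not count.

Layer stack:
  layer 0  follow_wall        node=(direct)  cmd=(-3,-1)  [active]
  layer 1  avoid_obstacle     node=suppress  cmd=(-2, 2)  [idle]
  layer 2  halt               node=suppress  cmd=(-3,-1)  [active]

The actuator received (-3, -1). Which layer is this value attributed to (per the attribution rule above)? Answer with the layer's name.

halt

layer 0 (follow_wall) active — direct: (-3, -1)
layer 1 (avoid_obstacle) idle — unchanged: (-3, -1)
layer 2 (halt) active — suppresses: (-3, -1)
→ actuator (-3, -1)
last writer: layer 2 = halt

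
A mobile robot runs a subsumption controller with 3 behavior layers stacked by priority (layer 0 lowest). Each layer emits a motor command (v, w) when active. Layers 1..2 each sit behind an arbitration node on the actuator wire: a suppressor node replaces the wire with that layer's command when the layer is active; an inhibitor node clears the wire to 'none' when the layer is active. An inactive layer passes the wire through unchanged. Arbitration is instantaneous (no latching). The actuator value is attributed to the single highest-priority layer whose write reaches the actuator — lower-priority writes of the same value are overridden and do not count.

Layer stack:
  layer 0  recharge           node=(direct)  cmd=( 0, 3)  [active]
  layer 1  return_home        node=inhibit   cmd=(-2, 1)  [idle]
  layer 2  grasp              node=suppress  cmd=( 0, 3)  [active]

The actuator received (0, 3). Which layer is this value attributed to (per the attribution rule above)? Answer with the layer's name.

grasp

L0 recharge: active, feeds wire = (0, 3)
L1 return_home: idle → wire stays (0, 3)
L2 grasp: active, suppressor → wire = (0, 3)
actuator = (0, 3)
last writer: layer 2 = grasp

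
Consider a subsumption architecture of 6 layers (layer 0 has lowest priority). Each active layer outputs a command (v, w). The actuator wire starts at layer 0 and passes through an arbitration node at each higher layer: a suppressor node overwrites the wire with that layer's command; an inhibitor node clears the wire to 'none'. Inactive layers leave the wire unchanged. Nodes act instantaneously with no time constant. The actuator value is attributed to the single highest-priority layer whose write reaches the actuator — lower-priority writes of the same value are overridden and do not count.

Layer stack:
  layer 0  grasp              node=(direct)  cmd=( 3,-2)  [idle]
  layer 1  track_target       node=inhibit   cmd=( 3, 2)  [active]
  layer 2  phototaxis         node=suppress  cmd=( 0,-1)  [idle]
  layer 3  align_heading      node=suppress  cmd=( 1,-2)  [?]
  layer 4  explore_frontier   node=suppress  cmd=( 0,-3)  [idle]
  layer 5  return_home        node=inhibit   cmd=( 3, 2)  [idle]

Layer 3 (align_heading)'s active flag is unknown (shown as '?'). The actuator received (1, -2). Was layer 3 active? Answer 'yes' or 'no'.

yes

If layer 3 is active=yes:
  actuator would be (1, -2)
If layer 3 is active=no:
  actuator would be none
Observed (1, -2), so layer 3 was active.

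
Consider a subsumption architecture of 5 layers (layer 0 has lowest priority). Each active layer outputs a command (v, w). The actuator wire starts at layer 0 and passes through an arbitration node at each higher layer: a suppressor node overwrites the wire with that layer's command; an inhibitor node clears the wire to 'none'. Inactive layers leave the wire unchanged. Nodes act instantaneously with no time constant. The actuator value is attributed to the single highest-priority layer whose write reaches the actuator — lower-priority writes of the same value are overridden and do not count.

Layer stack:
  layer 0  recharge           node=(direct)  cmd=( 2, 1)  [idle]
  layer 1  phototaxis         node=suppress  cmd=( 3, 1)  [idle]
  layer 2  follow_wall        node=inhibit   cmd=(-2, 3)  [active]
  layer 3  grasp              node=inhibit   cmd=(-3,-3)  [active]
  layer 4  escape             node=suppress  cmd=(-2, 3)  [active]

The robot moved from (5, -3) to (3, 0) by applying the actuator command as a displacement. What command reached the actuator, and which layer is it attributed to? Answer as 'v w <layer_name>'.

displacement = (3, 0) − (5, -3) = (-2, 3)
layer 0 (recharge) idle — none
layer 1 (phototaxis) idle — unchanged: none
layer 2 (follow_wall) active — inhibits: none
layer 3 (grasp) active — inhibits: none
layer 4 (escape) active — suppresses: (-2, 3)
→ actuator (-2, 3) — from layer 4 (escape)

-2 3 escape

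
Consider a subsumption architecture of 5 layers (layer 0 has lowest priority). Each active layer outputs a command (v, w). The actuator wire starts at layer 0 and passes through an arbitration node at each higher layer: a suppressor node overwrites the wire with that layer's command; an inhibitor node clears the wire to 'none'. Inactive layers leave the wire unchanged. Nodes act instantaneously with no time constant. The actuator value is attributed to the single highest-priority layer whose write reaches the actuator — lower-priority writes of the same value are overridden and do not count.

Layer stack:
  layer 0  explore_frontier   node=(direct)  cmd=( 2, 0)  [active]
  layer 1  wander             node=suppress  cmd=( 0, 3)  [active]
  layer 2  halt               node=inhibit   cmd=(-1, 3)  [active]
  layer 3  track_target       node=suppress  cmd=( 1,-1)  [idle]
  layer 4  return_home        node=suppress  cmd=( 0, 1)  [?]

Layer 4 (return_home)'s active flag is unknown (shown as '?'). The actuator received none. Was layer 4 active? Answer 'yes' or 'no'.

no

If layer 4 is active=yes:
  actuator would be (0, 1)
If layer 4 is active=no:
  actuator would be none
Observed none, so layer 4 was idle.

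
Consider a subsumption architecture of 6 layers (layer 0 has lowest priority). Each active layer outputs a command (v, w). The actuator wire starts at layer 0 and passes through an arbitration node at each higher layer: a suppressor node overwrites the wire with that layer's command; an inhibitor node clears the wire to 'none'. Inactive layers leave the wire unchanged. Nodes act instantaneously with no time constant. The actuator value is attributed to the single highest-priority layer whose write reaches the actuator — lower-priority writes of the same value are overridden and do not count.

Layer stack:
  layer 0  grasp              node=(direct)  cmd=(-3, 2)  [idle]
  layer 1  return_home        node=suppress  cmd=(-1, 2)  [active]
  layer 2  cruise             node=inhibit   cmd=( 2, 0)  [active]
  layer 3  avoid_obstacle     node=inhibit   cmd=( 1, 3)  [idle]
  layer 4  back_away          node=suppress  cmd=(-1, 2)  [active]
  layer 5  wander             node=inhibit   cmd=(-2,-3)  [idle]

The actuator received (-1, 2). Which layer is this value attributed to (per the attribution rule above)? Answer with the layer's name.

back_away

L0 grasp: idle → wire = none
L1 return_home: active, suppressor → wire = (-1, 2)
L2 cruise: active, inhibitor → wire = none
L3 avoid_obstacle: idle → wire stays none
L4 back_away: active, suppressor → wire = (-1, 2)
L5 wander: idle → wire stays (-1, 2)
actuator = (-1, 2)
last writer: layer 4 = back_away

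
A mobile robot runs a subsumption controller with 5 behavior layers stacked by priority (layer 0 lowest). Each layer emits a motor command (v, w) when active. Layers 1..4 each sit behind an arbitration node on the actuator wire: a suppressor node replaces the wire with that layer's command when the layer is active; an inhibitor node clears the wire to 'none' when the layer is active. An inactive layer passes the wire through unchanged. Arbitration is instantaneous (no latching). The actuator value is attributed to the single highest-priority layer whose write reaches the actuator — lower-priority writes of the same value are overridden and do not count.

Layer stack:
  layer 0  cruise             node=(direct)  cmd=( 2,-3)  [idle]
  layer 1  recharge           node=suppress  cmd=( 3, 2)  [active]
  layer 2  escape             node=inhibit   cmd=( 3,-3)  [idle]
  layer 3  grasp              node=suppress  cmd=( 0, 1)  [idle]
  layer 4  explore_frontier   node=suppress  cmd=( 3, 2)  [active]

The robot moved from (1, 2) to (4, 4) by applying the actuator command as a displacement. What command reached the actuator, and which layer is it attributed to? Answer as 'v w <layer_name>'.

displacement = (4, 4) − (1, 2) = (3, 2)
layer 0 (cruise) idle — none
layer 1 (recharge) active — suppresses: (3, 2)
layer 2 (escape) idle — unchanged: (3, 2)
layer 3 (grasp) idle — unchanged: (3, 2)
layer 4 (explore_frontier) active — suppresses: (3, 2)
→ actuator (3, 2) — from layer 4 (explore_frontier)

3 2 explore_frontier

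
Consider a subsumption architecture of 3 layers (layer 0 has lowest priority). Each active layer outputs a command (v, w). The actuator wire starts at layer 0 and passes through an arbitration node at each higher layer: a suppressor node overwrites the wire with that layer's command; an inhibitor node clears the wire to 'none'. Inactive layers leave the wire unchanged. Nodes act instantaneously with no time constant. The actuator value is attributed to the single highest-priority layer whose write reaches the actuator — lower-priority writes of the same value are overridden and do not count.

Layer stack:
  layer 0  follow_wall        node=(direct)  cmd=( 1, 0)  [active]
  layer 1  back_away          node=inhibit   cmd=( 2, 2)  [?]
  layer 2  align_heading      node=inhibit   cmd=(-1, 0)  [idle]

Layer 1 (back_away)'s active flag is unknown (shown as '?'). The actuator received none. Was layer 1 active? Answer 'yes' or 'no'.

If layer 1 is active=yes:
  actuator would be none
If layer 1 is active=no:
  actuator would be (1, 0)
Observed none, so layer 1 was active.

yes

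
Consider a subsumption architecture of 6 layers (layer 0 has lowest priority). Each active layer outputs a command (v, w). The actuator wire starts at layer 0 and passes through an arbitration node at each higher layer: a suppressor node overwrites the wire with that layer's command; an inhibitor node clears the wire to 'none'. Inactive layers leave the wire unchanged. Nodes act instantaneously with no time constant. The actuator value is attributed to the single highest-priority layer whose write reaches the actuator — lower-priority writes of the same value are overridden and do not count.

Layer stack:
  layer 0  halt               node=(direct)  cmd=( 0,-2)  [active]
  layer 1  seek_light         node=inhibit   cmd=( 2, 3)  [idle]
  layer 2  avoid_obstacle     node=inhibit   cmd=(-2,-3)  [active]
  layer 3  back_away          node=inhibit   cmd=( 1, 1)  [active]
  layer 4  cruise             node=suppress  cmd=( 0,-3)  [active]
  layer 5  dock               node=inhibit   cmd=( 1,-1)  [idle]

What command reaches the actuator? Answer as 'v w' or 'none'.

0 -3

L0 halt: active, feeds wire = (0, -2)
L1 seek_light: idle → wire stays (0, -2)
L2 avoid_obstacle: active, inhibitor → wire = none
L3 back_away: active, inhibitor → wire = none
L4 cruise: active, suppressor → wire = (0, -3)
L5 dock: idle → wire stays (0, -3)
actuator = (0, -3)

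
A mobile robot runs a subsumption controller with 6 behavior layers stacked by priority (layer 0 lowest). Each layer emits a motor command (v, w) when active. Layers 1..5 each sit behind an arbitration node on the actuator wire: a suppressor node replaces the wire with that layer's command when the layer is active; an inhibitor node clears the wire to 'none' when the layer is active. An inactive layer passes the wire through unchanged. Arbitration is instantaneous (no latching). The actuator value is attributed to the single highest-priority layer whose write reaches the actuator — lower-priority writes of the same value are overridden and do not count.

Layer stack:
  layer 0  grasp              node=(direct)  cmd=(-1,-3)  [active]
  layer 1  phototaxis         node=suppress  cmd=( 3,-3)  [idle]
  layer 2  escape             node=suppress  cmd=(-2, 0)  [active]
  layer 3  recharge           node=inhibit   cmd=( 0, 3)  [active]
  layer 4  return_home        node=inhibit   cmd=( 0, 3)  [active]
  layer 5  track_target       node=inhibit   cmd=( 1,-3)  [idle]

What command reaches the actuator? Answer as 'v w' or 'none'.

layer 0 (grasp) active — direct: (-1, -3)
layer 1 (phototaxis) idle — unchanged: (-1, -3)
layer 2 (escape) active — suppresses: (-2, 0)
layer 3 (recharge) active — inhibits: none
layer 4 (return_home) active — inhibits: none
layer 5 (track_target) idle — unchanged: none
→ actuator none

none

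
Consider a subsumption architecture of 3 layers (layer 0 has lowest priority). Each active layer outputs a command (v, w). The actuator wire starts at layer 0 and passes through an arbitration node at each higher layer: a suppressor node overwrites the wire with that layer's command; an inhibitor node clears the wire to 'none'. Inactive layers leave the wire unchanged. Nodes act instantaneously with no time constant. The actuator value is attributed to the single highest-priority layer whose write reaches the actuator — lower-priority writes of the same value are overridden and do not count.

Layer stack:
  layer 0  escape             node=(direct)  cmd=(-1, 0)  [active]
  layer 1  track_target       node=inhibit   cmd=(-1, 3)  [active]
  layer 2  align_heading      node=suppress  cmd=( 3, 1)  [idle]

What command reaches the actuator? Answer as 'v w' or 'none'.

layer 0 (escape) active — direct: (-1, 0)
layer 1 (track_target) active — inhibits: none
layer 2 (align_heading) idle — unchanged: none
→ actuator none

none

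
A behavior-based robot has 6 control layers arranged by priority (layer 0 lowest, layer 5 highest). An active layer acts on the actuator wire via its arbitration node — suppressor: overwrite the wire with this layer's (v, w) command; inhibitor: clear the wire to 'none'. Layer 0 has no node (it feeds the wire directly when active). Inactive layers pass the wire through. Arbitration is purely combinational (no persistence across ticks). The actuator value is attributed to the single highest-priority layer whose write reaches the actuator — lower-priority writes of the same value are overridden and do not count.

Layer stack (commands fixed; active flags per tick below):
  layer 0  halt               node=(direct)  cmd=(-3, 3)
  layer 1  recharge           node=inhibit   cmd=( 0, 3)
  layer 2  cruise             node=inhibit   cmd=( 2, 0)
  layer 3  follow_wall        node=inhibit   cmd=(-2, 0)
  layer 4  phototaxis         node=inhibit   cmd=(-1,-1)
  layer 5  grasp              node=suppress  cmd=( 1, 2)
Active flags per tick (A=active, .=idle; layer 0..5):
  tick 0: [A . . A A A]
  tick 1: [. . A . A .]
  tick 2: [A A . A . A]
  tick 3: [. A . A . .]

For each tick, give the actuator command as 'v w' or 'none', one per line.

tick 0:
  [0] halt on; wire := (-3, 3)
  [1] recharge off; pass (-3, 3)
  [2] cruise off; pass (-3, 3)
  [3] follow_wall on (inhibit); wire := none
  [4] phototaxis on (inhibit); wire := none
  [5] grasp on (suppress); wire := (1, 2)
  output (1, 2)
tick 1:
  [0] halt off; wire := none
  [1] recharge off; pass none
  [2] cruise on (inhibit); wire := none
  [3] follow_wall off; pass none
  [4] phototaxis on (inhibit); wire := none
  [5] grasp off; pass none
  output none
tick 2:
  [0] halt on; wire := (-3, 3)
  [1] recharge on (inhibit); wire := none
  [2] cruise off; pass none
  [3] follow_wall on (inhibit); wire := none
  [4] phototaxis off; pass none
  [5] grasp on (suppress); wire := (1, 2)
  output (1, 2)
tick 3:
  [0] halt off; wire := none
  [1] recharge on (inhibit); wire := none
  [2] cruise off; pass none
  [3] follow_wall on (inhibit); wire := none
  [4] phototaxis off; pass none
  [5] grasp off; pass none
  output none

1 2
none
1 2
none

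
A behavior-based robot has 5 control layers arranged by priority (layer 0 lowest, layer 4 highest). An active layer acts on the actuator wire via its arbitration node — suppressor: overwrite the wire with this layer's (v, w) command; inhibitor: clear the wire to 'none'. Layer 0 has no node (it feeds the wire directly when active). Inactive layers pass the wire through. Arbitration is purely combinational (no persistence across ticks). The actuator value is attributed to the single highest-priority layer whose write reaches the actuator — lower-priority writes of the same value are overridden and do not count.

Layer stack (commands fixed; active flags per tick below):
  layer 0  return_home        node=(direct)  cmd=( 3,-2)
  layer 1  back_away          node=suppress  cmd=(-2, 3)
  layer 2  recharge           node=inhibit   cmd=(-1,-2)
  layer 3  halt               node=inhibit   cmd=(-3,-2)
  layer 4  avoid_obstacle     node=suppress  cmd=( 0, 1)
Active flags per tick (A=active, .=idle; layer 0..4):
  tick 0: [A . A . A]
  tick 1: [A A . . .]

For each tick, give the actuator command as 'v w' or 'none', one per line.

0 1
-2 3

tick 0:
  [0] return_home on; wire := (3, -2)
  [1] back_away off; pass (3, -2)
  [2] recharge on (inhibit); wire := none
  [3] halt off; pass none
  [4] avoid_obstacle on (suppress); wire := (0, 1)
  output (0, 1)
tick 1:
  [0] return_home on; wire := (3, -2)
  [1] back_away on (suppress); wire := (-2, 3)
  [2] recharge off; pass (-2, 3)
  [3] halt off; pass (-2, 3)
  [4] avoid_obstacle off; pass (-2, 3)
  output (-2, 3)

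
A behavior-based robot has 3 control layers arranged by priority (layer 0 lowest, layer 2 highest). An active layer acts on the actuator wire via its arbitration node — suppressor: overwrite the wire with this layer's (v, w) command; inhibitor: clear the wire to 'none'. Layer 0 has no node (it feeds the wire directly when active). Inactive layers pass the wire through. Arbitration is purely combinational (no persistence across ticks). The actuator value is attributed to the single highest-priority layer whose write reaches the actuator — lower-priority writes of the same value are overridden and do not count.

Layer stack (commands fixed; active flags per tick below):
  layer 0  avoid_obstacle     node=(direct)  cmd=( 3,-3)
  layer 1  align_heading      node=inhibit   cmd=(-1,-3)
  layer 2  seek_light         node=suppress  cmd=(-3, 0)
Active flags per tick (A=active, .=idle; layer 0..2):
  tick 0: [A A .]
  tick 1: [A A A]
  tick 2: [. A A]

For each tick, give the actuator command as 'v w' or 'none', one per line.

tick 0:
  [0] avoid_obstacle on; wire := (3, -3)
  [1] align_heading on (inhibit); wire := none
  [2] seek_light off; pass none
  output none
tick 1:
  [0] avoid_obstacle on; wire := (3, -3)
  [1] align_heading on (inhibit); wire := none
  [2] seek_light on (suppress); wire := (-3, 0)
  output (-3, 0)
tick 2:
  [0] avoid_obstacle off; wire := none
  [1] align_heading on (inhibit); wire := none
  [2] seek_light on (suppress); wire := (-3, 0)
  output (-3, 0)

none
-3 0
-3 0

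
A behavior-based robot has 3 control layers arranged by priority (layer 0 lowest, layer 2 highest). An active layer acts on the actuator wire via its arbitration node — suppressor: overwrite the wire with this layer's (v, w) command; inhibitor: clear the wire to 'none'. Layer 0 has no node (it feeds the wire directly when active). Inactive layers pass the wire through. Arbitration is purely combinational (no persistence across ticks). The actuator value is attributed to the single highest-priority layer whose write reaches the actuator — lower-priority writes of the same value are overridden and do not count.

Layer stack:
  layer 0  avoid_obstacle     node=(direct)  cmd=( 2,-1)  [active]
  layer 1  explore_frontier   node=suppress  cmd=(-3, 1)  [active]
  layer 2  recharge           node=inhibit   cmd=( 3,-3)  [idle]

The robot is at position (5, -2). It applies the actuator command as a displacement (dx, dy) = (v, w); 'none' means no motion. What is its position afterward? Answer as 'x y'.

layer 0 (avoid_obstacle) active — direct: (2, -1)
layer 1 (explore_frontier) active — suppresses: (-3, 1)
layer 2 (recharge) idle — unchanged: (-3, 1)
→ actuator (-3, 1)
position: (5, -2) + (-3, 1) = (2, -1)

2 -1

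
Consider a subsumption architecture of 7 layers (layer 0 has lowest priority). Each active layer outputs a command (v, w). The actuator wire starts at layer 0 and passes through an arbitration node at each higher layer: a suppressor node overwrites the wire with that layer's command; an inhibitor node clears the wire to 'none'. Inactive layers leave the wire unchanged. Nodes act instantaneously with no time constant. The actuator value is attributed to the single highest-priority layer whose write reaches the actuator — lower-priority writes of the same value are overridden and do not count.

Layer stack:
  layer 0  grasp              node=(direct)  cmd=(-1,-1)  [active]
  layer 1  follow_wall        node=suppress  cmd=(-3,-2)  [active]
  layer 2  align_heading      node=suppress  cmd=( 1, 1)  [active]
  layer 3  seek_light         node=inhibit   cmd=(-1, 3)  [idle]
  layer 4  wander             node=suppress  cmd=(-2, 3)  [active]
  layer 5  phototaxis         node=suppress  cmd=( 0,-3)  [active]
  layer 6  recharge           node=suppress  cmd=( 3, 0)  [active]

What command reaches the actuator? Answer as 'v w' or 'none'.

3 0

layer 0 (grasp) active — direct: (-1, -1)
layer 1 (follow_wall) active — suppresses: (-3, -2)
layer 2 (align_heading) active — suppresses: (1, 1)
layer 3 (seek_light) idle — unchanged: (1, 1)
layer 4 (wander) active — suppresses: (-2, 3)
layer 5 (phototaxis) active — suppresses: (0, -3)
layer 6 (recharge) active — suppresses: (3, 0)
→ actuator (3, 0)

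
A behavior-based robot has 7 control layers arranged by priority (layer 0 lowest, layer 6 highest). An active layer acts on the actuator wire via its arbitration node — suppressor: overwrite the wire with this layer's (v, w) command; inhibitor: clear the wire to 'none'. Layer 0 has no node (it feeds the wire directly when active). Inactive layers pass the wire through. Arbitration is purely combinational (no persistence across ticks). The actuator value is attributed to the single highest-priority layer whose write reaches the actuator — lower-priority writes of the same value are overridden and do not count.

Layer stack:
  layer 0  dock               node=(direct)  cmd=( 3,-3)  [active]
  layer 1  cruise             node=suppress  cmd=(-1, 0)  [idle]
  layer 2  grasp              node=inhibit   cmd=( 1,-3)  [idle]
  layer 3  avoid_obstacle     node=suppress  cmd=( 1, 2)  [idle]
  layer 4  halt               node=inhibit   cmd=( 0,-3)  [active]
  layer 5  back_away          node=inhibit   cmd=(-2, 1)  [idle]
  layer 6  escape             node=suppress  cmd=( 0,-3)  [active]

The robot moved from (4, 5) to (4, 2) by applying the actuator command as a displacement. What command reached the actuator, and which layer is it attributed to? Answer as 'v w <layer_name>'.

0 -3 escape

displacement = (4, 2) − (4, 5) = (0, -3)
L0 dock: active, feeds wire = (3, -3)
L1 cruise: idle → wire stays (3, -3)
L2 grasp: idle → wire stays (3, -3)
L3 avoid_obstacle: idle → wire stays (3, -3)
L4 halt: active, inhibitor → wire = none
L5 back_away: idle → wire stays none
L6 escape: active, suppressor → wire = (0, -3)
actuator = (0, -3) — from layer 6 (escape)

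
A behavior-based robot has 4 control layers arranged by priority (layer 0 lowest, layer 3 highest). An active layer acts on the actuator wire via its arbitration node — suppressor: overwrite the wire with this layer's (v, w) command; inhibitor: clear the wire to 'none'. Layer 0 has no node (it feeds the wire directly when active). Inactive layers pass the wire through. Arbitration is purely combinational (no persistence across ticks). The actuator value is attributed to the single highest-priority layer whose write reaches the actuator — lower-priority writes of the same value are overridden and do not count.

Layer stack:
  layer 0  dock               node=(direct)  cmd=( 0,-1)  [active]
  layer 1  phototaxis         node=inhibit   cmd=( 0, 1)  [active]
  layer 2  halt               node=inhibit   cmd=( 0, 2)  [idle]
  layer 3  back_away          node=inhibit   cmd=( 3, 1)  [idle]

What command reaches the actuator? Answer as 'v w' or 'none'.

[0] dock on; wire := (0, -1)
[1] phototaxis on (inhibit); wire := none
[2] halt off; pass none
[3] back_away off; pass none
output none

none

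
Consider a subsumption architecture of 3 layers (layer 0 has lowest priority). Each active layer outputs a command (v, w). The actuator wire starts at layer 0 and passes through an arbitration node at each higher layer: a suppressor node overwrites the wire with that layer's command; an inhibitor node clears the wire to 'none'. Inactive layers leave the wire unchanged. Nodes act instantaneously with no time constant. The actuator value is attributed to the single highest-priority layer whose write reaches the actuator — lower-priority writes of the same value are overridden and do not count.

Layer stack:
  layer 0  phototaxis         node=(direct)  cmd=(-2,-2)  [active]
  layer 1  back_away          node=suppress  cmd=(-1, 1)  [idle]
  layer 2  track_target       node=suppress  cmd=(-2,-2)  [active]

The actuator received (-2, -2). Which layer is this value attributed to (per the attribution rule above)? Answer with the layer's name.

layer 0 (phototaxis) active — direct: (-2, -2)
layer 1 (back_away) idle — unchanged: (-2, -2)
layer 2 (track_target) active — suppresses: (-2, -2)
→ actuator (-2, -2)
last writer: layer 2 = track_target

track_target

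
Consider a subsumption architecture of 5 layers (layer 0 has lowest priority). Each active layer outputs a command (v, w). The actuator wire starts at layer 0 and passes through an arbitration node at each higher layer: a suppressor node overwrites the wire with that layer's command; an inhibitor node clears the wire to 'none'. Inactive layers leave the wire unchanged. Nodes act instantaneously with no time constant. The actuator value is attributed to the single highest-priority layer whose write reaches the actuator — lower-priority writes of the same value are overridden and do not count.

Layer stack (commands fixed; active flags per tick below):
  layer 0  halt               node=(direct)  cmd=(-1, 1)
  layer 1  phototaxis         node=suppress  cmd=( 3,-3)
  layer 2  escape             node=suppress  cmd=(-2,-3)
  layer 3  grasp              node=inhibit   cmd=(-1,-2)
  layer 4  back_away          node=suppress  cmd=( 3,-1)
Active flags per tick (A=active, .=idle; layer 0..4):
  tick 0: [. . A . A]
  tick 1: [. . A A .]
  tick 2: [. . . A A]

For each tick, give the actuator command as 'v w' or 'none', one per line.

tick 0:
  [0] halt off; wire := none
  [1] phototaxis off; pass none
  [2] escape on (suppress); wire := (-2, -3)
  [3] grasp off; pass (-2, -3)
  [4] back_away on (suppress); wire := (3, -1)
  output (3, -1)
tick 1:
  [0] halt off; wire := none
  [1] phototaxis off; pass none
  [2] escape on (suppress); wire := (-2, -3)
  [3] grasp on (inhibit); wire := none
  [4] back_away off; pass none
  output none
tick 2:
  [0] halt off; wire := none
  [1] phototaxis off; pass none
  [2] escape off; pass none
  [3] grasp on (inhibit); wire := none
  [4] back_away on (suppress); wire := (3, -1)
  output (3, -1)

3 -1
none
3 -1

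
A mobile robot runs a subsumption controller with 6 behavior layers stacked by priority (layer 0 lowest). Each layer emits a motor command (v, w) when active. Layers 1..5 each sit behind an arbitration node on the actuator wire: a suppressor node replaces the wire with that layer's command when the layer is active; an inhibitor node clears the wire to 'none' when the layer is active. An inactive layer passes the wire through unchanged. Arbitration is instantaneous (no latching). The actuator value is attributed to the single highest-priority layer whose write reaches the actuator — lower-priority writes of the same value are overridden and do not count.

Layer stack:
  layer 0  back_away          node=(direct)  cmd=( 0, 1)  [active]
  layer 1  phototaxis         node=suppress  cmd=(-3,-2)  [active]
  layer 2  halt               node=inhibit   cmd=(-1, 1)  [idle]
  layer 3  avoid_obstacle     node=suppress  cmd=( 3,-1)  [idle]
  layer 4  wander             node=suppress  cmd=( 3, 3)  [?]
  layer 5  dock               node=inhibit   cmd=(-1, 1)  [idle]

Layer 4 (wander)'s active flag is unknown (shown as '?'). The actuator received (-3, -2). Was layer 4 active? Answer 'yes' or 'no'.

no

If layer 4 is active=yes:
  actuator would be (3, 3)
If layer 4 is active=no:
  actuator would be (-3, -2)
Observed (-3, -2), so layer 4 was idle.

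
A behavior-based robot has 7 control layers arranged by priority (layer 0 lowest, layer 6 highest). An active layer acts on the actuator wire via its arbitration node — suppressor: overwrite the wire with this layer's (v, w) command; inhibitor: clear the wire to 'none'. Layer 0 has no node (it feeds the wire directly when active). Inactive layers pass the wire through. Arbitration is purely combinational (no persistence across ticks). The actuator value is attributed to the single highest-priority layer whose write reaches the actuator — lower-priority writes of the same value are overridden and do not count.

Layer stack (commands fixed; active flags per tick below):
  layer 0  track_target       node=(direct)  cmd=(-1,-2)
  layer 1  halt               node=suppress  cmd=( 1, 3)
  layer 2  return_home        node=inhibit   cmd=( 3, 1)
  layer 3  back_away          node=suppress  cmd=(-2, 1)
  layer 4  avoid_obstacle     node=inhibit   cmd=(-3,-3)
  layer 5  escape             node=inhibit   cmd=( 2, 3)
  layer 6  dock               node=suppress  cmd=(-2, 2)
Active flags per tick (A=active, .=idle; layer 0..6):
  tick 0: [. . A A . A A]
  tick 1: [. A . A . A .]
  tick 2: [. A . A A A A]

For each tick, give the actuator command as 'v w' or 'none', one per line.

tick 0:
  [0] track_target off; wire := none
  [1] halt off; pass none
  [2] return_home on (inhibit); wire := none
  [3] back_away on (suppress); wire := (-2, 1)
  [4] avoid_obstacle off; pass (-2, 1)
  [5] escape on (inhibit); wire := none
  [6] dock on (suppress); wire := (-2, 2)
  output (-2, 2)
tick 1:
  [0] track_target off; wire := none
  [1] halt on (suppress); wire := (1, 3)
  [2] return_home off; pass (1, 3)
  [3] back_away on (suppress); wire := (-2, 1)
  [4] avoid_obstacle off; pass (-2, 1)
  [5] escape on (inhibit); wire := none
  [6] dock off; pass none
  output none
tick 2:
  [0] track_target off; wire := none
  [1] halt on (suppress); wire := (1, 3)
  [2] return_home off; pass (1, 3)
  [3] back_away on (suppress); wire := (-2, 1)
  [4] avoid_obstacle on (inhibit); wire := none
  [5] escape on (inhibit); wire := none
  [6] dock on (suppress); wire := (-2, 2)
  output (-2, 2)

-2 2
none
-2 2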